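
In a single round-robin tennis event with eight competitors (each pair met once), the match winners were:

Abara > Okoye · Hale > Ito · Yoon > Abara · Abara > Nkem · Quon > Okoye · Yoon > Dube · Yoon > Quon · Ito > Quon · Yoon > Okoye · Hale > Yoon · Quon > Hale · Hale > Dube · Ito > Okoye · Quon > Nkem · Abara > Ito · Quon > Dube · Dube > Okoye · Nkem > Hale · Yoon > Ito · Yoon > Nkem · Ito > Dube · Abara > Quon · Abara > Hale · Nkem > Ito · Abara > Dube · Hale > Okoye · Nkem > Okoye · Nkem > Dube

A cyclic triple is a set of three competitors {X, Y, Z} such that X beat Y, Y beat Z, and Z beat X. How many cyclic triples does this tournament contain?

5

Win totals: Yoon 6, Dube 1, Abara 6, Nkem 4, Quon 4, Ito 3, Hale 4, Okoye 0.
A competitor with w wins dominates both others in C(w,2) triples; summing gives 15 + 0 + 15 + 6 + 6 + 3 + 6 + 0 = 51 transitive triples.
Total triples C(8,3) = 56, so cyclic triples = 56 − 51 = 5.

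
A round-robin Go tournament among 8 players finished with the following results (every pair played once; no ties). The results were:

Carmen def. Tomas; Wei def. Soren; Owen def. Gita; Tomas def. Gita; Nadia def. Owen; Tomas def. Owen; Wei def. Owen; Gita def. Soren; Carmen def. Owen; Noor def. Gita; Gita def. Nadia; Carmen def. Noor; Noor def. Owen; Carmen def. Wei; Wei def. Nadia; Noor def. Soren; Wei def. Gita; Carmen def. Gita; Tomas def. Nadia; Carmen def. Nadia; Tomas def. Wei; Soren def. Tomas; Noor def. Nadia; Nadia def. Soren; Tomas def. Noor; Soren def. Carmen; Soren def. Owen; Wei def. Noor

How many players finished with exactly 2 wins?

Win totals: Tomas 5, Nadia 2, Gita 2, Carmen 6, Wei 5, Noor 4, Owen 1, Soren 3.
Exactly 2: Nadia, Gita — 2 players.

2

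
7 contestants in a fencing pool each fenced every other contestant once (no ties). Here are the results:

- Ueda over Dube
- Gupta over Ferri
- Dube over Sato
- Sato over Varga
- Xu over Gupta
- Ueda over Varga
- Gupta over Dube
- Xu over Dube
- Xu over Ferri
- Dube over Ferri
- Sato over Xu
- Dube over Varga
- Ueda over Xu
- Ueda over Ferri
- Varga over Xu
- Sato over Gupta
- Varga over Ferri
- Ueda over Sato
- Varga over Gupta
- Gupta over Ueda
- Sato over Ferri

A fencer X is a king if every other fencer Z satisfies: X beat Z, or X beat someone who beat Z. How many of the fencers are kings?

4

Ueda reaches everyone (king).
Xu reaches everyone (king).
Dube cannot reach Ueda in two steps.
Ferri cannot reach Ueda, Xu, Dube, Sato, Gupta, Varga in two steps.
Sato reaches everyone (king).
Gupta reaches everyone (king).
Varga cannot reach Sato in two steps.
Kings: Ueda, Xu, Sato, Gupta — 4.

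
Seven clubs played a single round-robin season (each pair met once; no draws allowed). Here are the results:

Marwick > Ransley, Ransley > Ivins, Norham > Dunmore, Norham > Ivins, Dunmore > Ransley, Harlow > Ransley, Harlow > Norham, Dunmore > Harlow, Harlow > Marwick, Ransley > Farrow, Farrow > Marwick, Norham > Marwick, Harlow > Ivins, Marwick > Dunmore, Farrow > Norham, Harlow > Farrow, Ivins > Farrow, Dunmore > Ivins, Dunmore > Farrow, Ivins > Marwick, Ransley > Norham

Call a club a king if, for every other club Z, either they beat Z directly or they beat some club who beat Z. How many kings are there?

4

Dunmore reaches everyone (king).
Farrow cannot reach Harlow in two steps.
Norham reaches everyone (king).
Ransley cannot reach Harlow in two steps.
Ivins cannot reach Harlow in two steps.
Marwick reaches everyone (king).
Harlow reaches everyone (king).
Kings: Dunmore, Norham, Marwick, Harlow — 4.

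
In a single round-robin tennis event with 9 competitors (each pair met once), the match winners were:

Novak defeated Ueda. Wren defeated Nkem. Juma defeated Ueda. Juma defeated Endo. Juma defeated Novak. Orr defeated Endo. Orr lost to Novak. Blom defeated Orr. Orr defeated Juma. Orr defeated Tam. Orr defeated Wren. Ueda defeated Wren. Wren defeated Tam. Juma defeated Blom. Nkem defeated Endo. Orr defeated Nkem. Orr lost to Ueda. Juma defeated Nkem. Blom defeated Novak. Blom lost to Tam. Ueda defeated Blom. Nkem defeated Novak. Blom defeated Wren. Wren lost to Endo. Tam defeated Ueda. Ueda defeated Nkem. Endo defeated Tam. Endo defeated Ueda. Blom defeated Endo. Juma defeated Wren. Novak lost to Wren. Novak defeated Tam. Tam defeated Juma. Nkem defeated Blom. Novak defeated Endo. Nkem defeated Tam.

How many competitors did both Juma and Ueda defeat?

Juma beat: Ueda, Endo, Wren, Nkem, Novak, Blom.
Ueda beat: Wren, Orr, Nkem, Blom.
Both beat: Wren, Nkem, Blom — 3.

3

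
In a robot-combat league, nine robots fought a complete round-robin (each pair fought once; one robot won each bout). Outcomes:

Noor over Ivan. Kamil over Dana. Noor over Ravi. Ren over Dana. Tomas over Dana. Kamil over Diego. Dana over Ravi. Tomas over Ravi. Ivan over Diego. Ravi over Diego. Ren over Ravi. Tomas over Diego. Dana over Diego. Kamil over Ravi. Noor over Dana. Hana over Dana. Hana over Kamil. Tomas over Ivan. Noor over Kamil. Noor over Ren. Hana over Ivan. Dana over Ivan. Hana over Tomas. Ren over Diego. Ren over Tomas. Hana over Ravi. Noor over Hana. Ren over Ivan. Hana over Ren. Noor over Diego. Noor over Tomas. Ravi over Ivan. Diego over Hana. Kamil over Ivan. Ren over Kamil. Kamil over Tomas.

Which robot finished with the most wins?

Win totals: Tomas 4, Kamil 5, Ivan 1, Noor 8, Hana 6, Dana 3, Ravi 2, Diego 1, Ren 6.
Noor leads with 8 wins (next highest: 6).

Noor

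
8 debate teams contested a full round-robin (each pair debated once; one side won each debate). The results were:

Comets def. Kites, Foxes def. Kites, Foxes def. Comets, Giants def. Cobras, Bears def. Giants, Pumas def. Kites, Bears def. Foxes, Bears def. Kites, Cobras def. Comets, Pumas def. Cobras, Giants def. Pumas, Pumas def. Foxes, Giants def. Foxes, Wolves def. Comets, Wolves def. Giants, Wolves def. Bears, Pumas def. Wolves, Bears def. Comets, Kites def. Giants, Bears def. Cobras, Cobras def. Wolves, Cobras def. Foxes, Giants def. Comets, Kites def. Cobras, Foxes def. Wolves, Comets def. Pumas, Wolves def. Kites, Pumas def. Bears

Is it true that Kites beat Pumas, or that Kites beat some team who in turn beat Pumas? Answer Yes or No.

Yes

Kites did not beat Pumas directly.
Kites beat Giants, Cobras. Of those, Giants beat Pumas.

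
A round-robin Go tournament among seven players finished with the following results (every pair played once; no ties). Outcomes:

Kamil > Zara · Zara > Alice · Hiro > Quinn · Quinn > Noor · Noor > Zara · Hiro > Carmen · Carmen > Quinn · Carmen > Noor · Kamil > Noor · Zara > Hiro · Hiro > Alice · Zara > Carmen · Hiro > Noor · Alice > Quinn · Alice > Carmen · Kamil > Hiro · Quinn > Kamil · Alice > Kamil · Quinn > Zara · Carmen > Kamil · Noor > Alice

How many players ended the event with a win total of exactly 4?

Win totals: Alice 3, Quinn 3, Hiro 4, Carmen 3, Kamil 3, Noor 2, Zara 3.
Exactly 4: Hiro — 1 player.

1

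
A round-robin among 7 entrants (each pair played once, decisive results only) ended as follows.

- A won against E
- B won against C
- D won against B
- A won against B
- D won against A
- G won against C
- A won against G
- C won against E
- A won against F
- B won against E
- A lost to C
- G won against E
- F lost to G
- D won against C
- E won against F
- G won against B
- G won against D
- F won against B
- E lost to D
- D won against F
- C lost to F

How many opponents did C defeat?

2

C's results: beat A, E; lost to B, D, F, G.
That is 2 wins.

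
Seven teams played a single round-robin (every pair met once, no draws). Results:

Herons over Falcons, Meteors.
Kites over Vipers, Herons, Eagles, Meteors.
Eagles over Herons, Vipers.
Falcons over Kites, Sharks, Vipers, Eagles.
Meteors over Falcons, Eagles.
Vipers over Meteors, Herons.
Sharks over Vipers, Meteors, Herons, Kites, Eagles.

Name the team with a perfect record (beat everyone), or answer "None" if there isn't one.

None

Highest win total is Sharks with 5 (out of 6 possible).
Sharks lost to Falcons, so no team went undefeated.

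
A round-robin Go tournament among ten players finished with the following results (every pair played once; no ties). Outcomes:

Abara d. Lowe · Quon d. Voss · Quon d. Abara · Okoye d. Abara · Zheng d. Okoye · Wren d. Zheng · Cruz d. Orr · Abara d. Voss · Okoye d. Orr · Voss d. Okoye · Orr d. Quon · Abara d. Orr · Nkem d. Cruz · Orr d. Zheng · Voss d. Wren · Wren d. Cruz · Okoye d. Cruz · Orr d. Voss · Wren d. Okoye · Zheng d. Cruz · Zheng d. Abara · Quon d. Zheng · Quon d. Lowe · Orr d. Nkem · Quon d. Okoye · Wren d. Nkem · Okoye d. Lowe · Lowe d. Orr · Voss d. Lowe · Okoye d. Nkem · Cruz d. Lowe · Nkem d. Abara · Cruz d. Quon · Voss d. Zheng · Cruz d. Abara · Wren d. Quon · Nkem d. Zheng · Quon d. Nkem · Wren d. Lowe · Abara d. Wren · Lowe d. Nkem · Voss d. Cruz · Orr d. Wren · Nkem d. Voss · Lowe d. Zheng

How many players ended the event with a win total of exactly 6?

2

Win totals: Zheng 3, Orr 5, Quon 6, Lowe 3, Cruz 4, Abara 4, Okoye 5, Wren 6, Voss 5, Nkem 4.
Exactly 6: Quon, Wren — 2 players.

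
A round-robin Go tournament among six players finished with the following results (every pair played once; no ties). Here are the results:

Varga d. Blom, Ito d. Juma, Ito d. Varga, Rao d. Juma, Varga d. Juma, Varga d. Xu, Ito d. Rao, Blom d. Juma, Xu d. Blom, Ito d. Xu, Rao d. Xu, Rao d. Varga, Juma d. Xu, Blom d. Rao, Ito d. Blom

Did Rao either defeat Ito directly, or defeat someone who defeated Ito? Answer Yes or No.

Rao did not beat Ito directly.
Rao beat Xu, Varga, Juma, but each of them lost to Ito. No two-step path.

No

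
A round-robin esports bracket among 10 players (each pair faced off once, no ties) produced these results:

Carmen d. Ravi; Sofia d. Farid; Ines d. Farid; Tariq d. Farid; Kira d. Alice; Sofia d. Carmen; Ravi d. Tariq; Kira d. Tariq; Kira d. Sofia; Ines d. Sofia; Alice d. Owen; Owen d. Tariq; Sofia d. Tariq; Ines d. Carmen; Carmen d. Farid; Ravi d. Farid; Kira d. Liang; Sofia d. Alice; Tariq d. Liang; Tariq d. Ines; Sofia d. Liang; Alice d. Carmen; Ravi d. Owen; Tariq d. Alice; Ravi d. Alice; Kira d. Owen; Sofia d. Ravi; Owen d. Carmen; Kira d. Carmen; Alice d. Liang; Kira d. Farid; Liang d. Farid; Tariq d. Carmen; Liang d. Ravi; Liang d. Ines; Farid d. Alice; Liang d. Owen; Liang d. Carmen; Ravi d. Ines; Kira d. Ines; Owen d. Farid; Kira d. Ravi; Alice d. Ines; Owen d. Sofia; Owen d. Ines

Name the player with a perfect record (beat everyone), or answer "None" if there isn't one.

Kira

Kira has 9 wins out of 9 opponents — a perfect record.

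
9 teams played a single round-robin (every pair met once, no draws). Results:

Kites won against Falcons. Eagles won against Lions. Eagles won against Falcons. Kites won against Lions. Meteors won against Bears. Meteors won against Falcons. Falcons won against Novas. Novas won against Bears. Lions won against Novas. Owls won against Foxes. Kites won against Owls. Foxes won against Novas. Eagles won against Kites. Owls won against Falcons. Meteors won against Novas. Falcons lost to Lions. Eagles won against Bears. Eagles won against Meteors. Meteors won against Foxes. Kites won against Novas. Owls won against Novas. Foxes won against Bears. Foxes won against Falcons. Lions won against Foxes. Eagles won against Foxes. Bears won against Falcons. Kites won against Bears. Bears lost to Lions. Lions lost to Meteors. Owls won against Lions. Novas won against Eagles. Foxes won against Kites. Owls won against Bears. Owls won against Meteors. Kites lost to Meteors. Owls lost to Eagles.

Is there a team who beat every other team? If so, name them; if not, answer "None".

Highest win total is Eagles with 7 (out of 8 possible).
Eagles lost to Novas, so no team went undefeated.

None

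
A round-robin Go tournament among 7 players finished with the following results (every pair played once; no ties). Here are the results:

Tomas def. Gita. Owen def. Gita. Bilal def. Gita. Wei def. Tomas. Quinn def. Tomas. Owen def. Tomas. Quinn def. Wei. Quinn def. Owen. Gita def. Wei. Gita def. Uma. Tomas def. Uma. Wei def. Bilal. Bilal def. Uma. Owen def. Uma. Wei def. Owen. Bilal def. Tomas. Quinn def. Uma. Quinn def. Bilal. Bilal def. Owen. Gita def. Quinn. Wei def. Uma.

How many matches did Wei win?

Wei's results: beat Bilal, Tomas, Owen, Uma; lost to Quinn, Gita.
That is 4 wins.

4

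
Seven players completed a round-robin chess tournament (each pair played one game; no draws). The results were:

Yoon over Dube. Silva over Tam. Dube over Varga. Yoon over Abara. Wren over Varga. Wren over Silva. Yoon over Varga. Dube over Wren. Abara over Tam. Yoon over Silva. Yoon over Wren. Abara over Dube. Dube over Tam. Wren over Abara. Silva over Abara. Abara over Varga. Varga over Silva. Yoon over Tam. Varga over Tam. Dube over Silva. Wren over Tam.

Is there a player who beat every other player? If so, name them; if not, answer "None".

Yoon

Yoon has 6 wins out of 6 opponents — a perfect record.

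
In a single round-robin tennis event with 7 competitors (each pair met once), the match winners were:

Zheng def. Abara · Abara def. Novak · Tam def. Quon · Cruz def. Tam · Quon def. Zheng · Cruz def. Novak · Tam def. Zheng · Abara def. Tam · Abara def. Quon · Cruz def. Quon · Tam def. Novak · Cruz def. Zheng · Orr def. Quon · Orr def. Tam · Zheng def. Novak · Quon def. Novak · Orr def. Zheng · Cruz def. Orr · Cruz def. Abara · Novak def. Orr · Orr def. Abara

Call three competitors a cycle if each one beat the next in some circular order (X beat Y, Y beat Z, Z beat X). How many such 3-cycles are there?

Win totals: Tam 3, Quon 2, Zheng 2, Cruz 6, Abara 3, Novak 1, Orr 4.
A competitor with w wins dominates both others in C(w,2) triples; summing gives 3 + 1 + 1 + 15 + 3 + 0 + 6 = 29 transitive triples.
Total triples C(7,3) = 35, so cyclic triples = 35 − 29 = 6.

6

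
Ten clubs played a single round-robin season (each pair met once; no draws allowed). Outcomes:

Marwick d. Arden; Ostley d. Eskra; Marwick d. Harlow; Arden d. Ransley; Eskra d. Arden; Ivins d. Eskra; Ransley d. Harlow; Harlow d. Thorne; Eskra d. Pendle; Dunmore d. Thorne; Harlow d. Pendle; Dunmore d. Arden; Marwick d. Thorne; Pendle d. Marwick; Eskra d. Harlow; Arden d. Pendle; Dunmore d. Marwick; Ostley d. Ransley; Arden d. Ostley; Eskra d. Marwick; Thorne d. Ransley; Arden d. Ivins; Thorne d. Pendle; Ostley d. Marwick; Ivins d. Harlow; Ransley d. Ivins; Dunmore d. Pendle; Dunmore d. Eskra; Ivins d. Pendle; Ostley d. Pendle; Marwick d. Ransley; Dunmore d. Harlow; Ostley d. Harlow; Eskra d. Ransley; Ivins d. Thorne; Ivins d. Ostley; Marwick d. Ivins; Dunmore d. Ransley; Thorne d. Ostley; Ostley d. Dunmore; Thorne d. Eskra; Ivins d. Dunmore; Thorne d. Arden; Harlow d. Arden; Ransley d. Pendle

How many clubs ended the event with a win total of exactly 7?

Win totals: Dunmore 7, Harlow 3, Marwick 5, Ostley 6, Eskra 5, Arden 4, Thorne 5, Ransley 3, Ivins 6, Pendle 1.
Exactly 7: Dunmore — 1 club.

1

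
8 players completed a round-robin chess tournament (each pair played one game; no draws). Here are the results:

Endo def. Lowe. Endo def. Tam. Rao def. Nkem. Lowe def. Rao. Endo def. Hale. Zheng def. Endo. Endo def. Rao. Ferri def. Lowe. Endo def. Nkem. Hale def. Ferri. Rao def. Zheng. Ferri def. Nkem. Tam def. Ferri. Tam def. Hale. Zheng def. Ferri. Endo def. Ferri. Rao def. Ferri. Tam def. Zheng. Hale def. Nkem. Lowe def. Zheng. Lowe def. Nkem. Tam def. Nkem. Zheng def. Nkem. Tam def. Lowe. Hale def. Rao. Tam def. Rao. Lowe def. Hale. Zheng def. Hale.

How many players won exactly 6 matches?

Win totals: Endo 6, Tam 6, Lowe 4, Hale 3, Ferri 2, Zheng 4, Rao 3, Nkem 0.
Exactly 6: Endo, Tam — 2 players.

2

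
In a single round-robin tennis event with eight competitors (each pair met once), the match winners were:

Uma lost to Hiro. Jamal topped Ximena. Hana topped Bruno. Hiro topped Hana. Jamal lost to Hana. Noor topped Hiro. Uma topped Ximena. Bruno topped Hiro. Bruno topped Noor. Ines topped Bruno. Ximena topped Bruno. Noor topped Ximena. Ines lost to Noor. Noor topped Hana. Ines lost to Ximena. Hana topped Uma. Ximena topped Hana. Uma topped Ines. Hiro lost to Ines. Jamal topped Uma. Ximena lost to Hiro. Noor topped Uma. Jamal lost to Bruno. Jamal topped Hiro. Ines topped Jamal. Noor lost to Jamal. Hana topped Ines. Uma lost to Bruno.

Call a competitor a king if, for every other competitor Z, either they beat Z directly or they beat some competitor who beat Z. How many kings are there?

6

Ximena reaches everyone (king).
Ines reaches everyone (king).
Jamal reaches everyone (king).
Hiro cannot reach Noor in two steps.
Hana reaches everyone (king).
Noor reaches everyone (king).
Uma cannot reach Noor in two steps.
Bruno reaches everyone (king).
Kings: Ximena, Ines, Jamal, Hana, Noor, Bruno — 6.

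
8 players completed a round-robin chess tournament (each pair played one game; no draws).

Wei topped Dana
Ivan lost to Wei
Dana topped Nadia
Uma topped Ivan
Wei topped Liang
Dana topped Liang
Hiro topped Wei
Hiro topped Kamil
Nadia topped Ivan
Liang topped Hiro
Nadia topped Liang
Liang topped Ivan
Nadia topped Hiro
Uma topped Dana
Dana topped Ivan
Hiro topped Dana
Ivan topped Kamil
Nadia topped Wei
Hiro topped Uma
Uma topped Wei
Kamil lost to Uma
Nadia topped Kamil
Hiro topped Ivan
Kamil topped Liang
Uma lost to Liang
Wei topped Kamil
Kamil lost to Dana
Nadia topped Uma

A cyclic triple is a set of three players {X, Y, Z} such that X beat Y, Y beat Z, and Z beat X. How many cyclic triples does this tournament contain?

10

Win totals: Liang 3, Ivan 1, Dana 4, Wei 4, Kamil 1, Hiro 5, Nadia 6, Uma 4.
A player with w wins dominates both others in C(w,2) triples; summing gives 3 + 0 + 6 + 6 + 0 + 10 + 15 + 6 = 46 transitive triples.
Total triples C(8,3) = 56, so cyclic triples = 56 − 46 = 10.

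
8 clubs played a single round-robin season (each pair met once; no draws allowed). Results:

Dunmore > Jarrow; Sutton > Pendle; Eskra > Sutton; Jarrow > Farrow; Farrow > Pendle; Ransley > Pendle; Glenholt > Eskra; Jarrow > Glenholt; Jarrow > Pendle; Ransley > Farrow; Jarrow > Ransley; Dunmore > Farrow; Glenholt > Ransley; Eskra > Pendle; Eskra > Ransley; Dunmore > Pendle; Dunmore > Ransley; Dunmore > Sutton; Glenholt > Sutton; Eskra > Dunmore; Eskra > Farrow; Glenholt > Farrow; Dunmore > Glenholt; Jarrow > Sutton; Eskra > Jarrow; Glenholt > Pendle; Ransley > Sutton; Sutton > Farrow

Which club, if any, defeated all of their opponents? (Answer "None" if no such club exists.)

None

Highest win total is Eskra with 6 (out of 7 possible).
Eskra lost to Glenholt, so no club went undefeated.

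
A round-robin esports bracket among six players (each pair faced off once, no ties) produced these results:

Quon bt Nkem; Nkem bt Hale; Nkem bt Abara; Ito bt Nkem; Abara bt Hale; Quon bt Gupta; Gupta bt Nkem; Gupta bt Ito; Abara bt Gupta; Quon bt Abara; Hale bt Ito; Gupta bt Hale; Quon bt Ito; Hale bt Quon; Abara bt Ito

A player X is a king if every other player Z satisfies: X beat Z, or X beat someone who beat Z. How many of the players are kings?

Quon reaches everyone (king).
Nkem reaches everyone (king).
Hale reaches everyone (king).
Abara reaches everyone (king).
Ito cannot reach Quon, Gupta in two steps.
Gupta reaches everyone (king).
Kings: Quon, Nkem, Hale, Abara, Gupta — 5.

5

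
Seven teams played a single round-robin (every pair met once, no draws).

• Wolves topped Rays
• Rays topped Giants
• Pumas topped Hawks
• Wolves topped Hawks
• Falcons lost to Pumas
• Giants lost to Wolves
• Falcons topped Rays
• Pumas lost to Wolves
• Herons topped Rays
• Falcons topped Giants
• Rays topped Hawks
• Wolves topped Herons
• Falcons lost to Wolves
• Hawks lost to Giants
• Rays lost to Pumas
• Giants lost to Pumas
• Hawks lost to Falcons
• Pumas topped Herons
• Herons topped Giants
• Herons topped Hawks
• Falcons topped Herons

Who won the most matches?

Win totals: Pumas 5, Falcons 4, Giants 1, Hawks 0, Wolves 6, Rays 2, Herons 3.
Wolves leads with 6 wins (next highest: 5).

Wolves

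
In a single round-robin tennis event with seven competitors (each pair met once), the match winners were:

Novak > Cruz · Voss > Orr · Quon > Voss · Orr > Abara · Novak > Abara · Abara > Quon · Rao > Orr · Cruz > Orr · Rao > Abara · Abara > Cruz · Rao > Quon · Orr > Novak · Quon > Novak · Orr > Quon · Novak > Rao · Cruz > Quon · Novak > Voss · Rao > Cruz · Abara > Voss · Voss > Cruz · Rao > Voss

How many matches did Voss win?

Voss' results: beat Orr, Cruz; lost to Quon, Abara, Novak, Rao.
That is 2 wins.

2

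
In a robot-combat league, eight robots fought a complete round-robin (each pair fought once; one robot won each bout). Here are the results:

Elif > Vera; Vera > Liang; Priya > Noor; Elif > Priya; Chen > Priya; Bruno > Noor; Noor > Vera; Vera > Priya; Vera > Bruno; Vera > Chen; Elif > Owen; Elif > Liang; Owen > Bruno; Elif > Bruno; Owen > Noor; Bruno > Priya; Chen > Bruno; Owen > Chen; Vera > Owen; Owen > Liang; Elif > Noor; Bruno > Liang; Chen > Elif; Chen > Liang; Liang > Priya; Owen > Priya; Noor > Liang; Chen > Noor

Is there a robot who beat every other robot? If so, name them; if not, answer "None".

Highest win total is Elif with 6 (out of 7 possible).
Elif lost to Chen, so no robot went undefeated.

None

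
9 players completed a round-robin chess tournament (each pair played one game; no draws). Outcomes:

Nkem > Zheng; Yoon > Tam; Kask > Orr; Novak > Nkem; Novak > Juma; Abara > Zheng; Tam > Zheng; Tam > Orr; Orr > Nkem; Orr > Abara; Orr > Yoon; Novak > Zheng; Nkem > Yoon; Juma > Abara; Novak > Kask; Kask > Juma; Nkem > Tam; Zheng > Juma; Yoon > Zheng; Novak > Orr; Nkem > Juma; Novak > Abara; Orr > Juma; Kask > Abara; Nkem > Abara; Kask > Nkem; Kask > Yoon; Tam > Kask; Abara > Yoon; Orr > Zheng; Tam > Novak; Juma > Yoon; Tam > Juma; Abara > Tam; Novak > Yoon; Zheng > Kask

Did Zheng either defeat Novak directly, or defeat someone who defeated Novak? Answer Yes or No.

No

Zheng did not beat Novak directly.
Zheng beat Kask, Juma, but each of them lost to Novak. No two-step path.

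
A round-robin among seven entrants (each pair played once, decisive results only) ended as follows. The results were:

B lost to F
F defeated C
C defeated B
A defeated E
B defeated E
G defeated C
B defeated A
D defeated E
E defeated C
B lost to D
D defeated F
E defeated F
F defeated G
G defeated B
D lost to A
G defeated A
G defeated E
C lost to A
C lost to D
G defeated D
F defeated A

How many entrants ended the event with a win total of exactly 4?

2

Win totals: A 3, B 2, C 1, D 4, E 2, F 4, G 5.
Exactly 4: D, F — 2 entrants.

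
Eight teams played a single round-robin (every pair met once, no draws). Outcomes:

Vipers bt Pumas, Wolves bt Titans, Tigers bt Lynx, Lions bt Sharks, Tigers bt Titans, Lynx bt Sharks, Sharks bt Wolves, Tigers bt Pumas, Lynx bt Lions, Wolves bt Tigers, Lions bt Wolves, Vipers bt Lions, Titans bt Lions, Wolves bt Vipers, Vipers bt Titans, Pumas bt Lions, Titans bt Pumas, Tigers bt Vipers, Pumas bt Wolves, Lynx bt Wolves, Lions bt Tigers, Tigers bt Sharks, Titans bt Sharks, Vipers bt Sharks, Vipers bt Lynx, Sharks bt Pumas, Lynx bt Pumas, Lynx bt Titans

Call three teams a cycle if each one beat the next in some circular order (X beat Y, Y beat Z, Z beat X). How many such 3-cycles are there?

15

Win totals: Lynx 5, Sharks 2, Wolves 3, Titans 3, Lions 3, Pumas 2, Vipers 5, Tigers 5.
A team with w wins dominates both others in C(w,2) triples; summing gives 10 + 1 + 3 + 3 + 3 + 1 + 10 + 10 = 41 transitive triples.
Total triples C(8,3) = 56, so cyclic triples = 56 − 41 = 15.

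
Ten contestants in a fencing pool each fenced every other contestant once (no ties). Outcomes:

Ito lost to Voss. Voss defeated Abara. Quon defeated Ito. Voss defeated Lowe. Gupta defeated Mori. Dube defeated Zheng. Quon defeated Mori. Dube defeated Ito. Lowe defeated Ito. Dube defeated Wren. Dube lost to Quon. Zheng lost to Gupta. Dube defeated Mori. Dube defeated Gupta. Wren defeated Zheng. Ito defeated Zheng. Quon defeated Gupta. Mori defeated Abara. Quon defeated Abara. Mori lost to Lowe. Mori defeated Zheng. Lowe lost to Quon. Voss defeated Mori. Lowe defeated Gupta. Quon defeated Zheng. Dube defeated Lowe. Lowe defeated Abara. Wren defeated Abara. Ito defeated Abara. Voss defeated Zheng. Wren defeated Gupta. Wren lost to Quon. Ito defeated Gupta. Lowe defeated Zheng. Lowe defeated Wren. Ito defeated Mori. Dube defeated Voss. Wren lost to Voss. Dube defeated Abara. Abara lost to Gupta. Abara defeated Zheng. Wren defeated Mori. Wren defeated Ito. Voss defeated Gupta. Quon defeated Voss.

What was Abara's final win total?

1

Abara's results: beat Zheng; lost to Gupta, Wren, Quon, Ito, Mori, Lowe, Dube, Voss.
That is 1 win.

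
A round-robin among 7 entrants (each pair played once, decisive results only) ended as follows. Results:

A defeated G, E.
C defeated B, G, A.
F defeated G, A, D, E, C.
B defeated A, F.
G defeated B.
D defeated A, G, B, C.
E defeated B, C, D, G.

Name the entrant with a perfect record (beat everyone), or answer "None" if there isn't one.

Highest win total is F with 5 (out of 6 possible).
F lost to B, so no entrant went undefeated.

None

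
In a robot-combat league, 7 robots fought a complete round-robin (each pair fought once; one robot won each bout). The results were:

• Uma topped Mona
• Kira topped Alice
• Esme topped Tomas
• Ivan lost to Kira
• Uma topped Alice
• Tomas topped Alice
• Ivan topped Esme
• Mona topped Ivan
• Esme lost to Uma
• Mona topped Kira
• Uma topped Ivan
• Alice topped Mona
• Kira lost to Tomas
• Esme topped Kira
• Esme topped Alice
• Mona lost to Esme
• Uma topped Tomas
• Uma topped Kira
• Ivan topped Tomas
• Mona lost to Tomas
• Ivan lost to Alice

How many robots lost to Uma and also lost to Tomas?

Uma beat: Tomas, Mona, Alice, Ivan, Kira, Esme.
Tomas beat: Mona, Alice, Kira.
Both beat: Mona, Alice, Kira — 3.

3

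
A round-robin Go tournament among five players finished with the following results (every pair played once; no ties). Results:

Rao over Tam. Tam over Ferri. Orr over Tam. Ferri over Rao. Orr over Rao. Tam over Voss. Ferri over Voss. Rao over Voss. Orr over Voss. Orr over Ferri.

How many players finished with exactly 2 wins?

3

Win totals: Orr 4, Tam 2, Rao 2, Voss 0, Ferri 2.
Exactly 2: Tam, Rao, Ferri — 3 players.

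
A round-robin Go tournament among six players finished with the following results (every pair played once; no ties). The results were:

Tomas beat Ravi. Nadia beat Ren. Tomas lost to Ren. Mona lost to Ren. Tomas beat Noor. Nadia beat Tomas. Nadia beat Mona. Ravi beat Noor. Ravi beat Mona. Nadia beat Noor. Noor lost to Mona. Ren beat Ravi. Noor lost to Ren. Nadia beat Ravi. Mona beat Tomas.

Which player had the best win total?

Win totals: Mona 2, Ren 4, Noor 0, Ravi 2, Tomas 2, Nadia 5.
Nadia leads with 5 wins (next highest: 4).

Nadia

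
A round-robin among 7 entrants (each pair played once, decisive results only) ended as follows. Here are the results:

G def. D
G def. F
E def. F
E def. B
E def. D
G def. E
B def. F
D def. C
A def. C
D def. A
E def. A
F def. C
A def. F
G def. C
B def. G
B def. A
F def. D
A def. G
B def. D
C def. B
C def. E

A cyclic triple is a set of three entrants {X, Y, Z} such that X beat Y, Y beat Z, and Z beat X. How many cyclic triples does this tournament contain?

11

Win totals: A 3, B 4, C 2, D 2, E 4, F 2, G 4.
An entrant with w wins dominates both others in C(w,2) triples; summing gives 3 + 6 + 1 + 1 + 6 + 1 + 6 = 24 transitive triples.
Total triples C(7,3) = 35, so cyclic triples = 35 − 24 = 11.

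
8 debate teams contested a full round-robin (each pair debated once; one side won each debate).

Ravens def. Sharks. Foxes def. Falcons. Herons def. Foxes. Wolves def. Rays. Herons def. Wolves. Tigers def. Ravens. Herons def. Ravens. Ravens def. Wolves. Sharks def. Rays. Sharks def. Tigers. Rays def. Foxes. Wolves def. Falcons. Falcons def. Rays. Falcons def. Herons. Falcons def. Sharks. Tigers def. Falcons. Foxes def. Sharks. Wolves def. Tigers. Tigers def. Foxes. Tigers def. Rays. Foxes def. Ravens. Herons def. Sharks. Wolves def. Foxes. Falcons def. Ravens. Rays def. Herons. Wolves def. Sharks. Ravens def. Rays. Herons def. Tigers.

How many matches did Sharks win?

Sharks' results: beat Rays, Tigers; lost to Wolves, Herons, Falcons, Foxes, Ravens.
That is 2 wins.

2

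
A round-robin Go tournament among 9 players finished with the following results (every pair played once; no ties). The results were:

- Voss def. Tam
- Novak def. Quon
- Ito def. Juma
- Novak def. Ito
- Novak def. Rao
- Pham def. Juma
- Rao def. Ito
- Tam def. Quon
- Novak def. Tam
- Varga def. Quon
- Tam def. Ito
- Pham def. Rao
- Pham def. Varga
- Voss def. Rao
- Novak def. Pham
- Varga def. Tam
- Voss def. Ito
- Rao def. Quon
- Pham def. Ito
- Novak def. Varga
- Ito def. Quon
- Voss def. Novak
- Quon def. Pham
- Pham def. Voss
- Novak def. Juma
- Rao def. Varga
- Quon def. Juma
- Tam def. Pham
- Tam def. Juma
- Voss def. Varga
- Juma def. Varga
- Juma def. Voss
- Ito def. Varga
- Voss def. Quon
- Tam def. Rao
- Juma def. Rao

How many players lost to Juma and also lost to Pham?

3

Juma beat: Varga, Voss, Rao.
Pham beat: Varga, Juma, Voss, Ito, Rao.
Both beat: Varga, Voss, Rao — 3.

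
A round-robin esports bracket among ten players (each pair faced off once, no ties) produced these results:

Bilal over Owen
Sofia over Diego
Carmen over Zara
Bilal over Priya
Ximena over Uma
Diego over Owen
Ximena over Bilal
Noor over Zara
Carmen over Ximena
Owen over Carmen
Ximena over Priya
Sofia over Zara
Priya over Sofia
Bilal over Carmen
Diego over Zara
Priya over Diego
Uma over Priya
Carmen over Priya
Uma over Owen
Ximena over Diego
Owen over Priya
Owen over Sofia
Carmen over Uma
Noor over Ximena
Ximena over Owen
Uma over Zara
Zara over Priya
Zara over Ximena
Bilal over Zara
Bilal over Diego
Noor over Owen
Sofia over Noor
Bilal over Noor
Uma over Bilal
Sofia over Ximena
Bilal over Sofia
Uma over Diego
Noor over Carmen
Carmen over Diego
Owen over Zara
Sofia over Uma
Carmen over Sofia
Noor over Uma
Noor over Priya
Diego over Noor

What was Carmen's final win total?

6

Carmen's results: beat Ximena, Uma, Priya, Sofia, Diego, Zara; lost to Noor, Bilal, Owen.
That is 6 wins.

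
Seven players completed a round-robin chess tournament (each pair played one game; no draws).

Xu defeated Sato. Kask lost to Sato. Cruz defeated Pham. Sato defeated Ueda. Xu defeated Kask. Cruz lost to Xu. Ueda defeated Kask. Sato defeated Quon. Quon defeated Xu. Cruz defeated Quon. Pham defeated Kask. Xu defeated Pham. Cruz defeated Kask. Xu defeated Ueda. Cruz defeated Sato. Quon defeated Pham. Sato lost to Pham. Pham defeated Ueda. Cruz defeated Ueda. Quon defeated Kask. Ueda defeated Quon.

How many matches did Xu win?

Xu's results: beat Pham, Cruz, Sato, Ueda, Kask; lost to Quon.
That is 5 wins.

5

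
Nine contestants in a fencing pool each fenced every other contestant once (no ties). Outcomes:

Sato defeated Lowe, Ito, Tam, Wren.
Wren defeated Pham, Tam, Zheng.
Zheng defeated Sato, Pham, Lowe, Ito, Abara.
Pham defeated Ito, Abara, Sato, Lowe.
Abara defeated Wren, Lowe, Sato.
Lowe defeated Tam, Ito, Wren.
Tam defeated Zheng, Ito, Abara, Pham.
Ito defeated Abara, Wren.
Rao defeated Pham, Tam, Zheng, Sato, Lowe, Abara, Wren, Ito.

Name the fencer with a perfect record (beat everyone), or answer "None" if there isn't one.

Rao

Rao has 8 wins out of 8 opponents — a perfect record.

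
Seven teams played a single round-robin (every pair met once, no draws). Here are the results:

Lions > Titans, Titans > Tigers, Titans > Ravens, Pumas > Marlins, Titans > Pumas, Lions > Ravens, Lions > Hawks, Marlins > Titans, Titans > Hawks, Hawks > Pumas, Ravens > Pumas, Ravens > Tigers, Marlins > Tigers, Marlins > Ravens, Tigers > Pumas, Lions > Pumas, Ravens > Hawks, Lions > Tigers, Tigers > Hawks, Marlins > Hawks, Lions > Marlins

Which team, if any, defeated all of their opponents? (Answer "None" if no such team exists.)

Lions has 6 wins out of 6 opponents — a perfect record.

Lions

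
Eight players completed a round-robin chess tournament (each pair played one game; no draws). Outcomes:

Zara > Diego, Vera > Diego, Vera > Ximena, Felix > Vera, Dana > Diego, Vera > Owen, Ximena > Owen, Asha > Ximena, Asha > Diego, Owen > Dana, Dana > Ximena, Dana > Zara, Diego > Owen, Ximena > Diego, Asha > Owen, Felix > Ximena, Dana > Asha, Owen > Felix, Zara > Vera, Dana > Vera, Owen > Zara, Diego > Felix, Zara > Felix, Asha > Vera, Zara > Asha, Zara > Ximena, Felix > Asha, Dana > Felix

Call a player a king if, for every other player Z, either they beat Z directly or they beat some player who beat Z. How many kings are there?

4

Ximena cannot reach Vera, Asha in two steps.
Zara cannot reach Dana in two steps.
Diego reaches everyone (king).
Dana reaches everyone (king).
Felix cannot reach Zara, Dana in two steps.
Vera cannot reach Asha in two steps.
Asha reaches everyone (king).
Owen reaches everyone (king).
Kings: Diego, Dana, Asha, Owen — 4.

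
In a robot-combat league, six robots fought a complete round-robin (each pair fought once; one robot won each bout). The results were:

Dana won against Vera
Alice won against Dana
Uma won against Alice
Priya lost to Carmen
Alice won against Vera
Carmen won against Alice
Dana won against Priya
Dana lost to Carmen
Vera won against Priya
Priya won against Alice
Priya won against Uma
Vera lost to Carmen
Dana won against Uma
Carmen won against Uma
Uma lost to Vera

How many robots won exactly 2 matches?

3

Win totals: Dana 3, Uma 1, Priya 2, Vera 2, Alice 2, Carmen 5.
Exactly 2: Priya, Vera, Alice — 3 robots.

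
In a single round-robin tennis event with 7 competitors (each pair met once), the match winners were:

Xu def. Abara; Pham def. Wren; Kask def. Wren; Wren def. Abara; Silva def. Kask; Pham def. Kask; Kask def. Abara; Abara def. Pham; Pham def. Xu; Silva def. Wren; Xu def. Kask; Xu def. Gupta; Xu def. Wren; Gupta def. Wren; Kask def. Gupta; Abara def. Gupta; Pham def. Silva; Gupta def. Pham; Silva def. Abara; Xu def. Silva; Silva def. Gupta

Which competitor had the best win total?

Win totals: Kask 3, Xu 5, Gupta 2, Abara 2, Wren 1, Pham 4, Silva 4.
Xu leads with 5 wins (next highest: 4).

Xu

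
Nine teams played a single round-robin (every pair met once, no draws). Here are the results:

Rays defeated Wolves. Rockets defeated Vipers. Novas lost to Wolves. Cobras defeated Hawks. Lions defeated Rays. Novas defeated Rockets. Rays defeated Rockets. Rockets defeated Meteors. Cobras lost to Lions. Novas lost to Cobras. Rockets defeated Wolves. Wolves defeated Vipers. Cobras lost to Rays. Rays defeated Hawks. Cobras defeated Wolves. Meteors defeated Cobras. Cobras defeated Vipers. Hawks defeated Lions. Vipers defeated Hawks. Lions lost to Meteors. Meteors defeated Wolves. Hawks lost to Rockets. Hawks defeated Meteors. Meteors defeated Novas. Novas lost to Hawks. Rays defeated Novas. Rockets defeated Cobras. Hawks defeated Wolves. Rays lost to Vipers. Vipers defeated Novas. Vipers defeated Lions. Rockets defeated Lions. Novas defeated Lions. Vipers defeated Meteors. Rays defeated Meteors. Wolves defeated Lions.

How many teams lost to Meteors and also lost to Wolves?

2

Meteors beat: Lions, Novas, Cobras, Wolves.
Wolves beat: Lions, Vipers, Novas.
Both beat: Lions, Novas — 2.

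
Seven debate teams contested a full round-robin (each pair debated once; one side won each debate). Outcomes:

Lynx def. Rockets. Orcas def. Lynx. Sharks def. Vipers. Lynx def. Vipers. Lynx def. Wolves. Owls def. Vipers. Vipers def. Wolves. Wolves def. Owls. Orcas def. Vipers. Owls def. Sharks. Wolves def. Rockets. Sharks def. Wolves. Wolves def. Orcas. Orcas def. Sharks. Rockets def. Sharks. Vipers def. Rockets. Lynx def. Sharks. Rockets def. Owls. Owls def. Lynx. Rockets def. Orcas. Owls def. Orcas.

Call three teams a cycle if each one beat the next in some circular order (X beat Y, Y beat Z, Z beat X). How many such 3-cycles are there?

12

Win totals: Orcas 3, Rockets 3, Vipers 2, Wolves 3, Lynx 4, Sharks 2, Owls 4.
A team with w wins dominates both others in C(w,2) triples; summing gives 3 + 3 + 1 + 3 + 6 + 1 + 6 = 23 transitive triples.
Total triples C(7,3) = 35, so cyclic triples = 35 − 23 = 12.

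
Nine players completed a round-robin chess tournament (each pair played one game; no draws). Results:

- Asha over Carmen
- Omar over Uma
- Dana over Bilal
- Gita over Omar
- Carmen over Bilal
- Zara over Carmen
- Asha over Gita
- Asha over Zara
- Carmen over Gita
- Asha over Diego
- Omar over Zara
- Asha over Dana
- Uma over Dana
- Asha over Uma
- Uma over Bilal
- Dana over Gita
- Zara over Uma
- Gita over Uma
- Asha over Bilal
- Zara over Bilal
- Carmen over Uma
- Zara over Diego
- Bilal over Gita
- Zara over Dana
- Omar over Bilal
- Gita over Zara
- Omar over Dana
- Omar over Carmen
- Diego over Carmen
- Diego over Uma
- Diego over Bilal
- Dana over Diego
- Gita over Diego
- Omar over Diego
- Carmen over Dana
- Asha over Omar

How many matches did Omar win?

Omar's results: beat Uma, Zara, Bilal, Dana, Diego, Carmen; lost to Asha, Gita.
That is 6 wins.

6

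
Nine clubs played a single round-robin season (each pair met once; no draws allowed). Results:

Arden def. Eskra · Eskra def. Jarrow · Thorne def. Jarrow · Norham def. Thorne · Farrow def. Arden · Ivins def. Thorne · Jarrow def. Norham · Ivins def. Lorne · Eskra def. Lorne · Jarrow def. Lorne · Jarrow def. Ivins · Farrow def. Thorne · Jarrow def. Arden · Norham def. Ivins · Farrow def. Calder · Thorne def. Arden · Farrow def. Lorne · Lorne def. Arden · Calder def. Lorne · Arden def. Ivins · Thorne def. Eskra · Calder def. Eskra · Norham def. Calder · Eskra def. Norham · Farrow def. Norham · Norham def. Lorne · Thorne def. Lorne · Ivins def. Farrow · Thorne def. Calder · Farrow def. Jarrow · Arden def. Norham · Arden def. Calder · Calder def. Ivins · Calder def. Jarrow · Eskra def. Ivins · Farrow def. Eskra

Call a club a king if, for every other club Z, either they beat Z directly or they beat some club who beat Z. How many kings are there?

7

Eskra reaches everyone (king).
Ivins reaches everyone (king).
Arden reaches everyone (king).
Norham reaches everyone (king).
Calder reaches everyone (king).
Jarrow reaches everyone (king).
Thorne cannot reach Farrow in two steps.
Lorne cannot reach Jarrow, Thorne, Farrow in two steps.
Farrow reaches everyone (king).
Kings: Eskra, Ivins, Arden, Norham, Calder, Jarrow, Farrow — 7.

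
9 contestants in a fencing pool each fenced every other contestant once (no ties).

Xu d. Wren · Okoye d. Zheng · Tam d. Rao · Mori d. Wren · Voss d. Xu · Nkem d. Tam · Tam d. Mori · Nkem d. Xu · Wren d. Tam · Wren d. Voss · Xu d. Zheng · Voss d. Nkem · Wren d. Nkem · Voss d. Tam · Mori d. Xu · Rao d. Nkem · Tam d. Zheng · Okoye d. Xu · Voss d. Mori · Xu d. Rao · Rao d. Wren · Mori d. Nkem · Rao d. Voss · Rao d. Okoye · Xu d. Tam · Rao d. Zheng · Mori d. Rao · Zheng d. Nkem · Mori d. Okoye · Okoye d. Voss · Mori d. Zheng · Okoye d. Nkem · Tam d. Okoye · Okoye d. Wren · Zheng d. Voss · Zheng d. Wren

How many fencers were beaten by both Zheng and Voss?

Zheng beat: Nkem, Wren, Voss.
Voss beat: Nkem, Mori, Tam, Xu.
Both beat: Nkem — 1.

1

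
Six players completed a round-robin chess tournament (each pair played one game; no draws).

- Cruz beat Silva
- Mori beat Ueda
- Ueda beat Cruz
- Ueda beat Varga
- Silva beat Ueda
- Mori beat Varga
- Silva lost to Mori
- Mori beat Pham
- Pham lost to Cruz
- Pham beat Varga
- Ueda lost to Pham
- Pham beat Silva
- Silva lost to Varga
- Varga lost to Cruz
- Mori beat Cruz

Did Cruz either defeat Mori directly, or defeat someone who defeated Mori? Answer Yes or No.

Cruz did not beat Mori directly.
Cruz beat Pham, Silva, Varga, but each of them lost to Mori. No two-step path.

No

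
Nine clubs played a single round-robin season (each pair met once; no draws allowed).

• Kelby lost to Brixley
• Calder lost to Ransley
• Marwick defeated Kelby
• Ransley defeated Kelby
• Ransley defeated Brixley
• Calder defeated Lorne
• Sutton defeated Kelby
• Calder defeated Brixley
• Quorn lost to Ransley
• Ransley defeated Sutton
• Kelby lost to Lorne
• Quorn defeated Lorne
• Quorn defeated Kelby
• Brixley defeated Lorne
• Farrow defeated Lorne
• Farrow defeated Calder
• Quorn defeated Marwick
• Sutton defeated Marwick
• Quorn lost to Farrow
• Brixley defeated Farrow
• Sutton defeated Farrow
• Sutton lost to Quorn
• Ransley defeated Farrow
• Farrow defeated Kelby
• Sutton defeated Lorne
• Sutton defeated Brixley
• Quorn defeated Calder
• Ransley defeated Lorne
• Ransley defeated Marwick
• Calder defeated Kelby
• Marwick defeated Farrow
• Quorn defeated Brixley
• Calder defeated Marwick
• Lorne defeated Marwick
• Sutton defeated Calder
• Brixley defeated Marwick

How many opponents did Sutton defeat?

Sutton's results: beat Marwick, Kelby, Calder, Lorne, Brixley, Farrow; lost to Ransley, Quorn.
That is 6 wins.

6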